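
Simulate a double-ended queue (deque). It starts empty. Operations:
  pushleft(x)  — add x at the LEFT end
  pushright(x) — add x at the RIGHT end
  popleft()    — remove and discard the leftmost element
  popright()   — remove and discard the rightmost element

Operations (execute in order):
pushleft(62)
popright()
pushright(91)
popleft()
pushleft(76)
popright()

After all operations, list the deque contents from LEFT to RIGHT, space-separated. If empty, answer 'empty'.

pushleft(62): [62]
popright(): []
pushright(91): [91]
popleft(): []
pushleft(76): [76]
popright(): []

Answer: empty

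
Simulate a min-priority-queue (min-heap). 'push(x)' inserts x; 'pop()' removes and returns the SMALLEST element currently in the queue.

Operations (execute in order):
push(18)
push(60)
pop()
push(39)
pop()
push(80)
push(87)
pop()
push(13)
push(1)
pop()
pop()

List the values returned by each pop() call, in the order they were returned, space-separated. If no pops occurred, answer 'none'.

Answer: 18 39 60 1 13

Derivation:
push(18): heap contents = [18]
push(60): heap contents = [18, 60]
pop() → 18: heap contents = [60]
push(39): heap contents = [39, 60]
pop() → 39: heap contents = [60]
push(80): heap contents = [60, 80]
push(87): heap contents = [60, 80, 87]
pop() → 60: heap contents = [80, 87]
push(13): heap contents = [13, 80, 87]
push(1): heap contents = [1, 13, 80, 87]
pop() → 1: heap contents = [13, 80, 87]
pop() → 13: heap contents = [80, 87]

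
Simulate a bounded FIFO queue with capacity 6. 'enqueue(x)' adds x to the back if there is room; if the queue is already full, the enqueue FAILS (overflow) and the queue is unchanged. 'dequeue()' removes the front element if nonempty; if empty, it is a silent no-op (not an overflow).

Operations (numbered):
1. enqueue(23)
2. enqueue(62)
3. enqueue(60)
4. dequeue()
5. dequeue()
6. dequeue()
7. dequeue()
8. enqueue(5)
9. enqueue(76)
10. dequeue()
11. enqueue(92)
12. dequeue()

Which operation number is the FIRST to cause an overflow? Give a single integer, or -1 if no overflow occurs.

1. enqueue(23): size=1
2. enqueue(62): size=2
3. enqueue(60): size=3
4. dequeue(): size=2
5. dequeue(): size=1
6. dequeue(): size=0
7. dequeue(): empty, no-op, size=0
8. enqueue(5): size=1
9. enqueue(76): size=2
10. dequeue(): size=1
11. enqueue(92): size=2
12. dequeue(): size=1

Answer: -1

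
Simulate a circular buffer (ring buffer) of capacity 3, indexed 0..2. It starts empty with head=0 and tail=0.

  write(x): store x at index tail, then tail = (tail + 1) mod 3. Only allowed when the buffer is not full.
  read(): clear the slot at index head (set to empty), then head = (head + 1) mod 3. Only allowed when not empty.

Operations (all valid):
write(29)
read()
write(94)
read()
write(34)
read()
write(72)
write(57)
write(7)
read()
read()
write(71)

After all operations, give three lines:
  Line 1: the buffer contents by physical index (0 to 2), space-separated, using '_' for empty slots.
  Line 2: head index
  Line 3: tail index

Answer: 71 _ 7
2
1

Derivation:
write(29): buf=[29 _ _], head=0, tail=1, size=1
read(): buf=[_ _ _], head=1, tail=1, size=0
write(94): buf=[_ 94 _], head=1, tail=2, size=1
read(): buf=[_ _ _], head=2, tail=2, size=0
write(34): buf=[_ _ 34], head=2, tail=0, size=1
read(): buf=[_ _ _], head=0, tail=0, size=0
write(72): buf=[72 _ _], head=0, tail=1, size=1
write(57): buf=[72 57 _], head=0, tail=2, size=2
write(7): buf=[72 57 7], head=0, tail=0, size=3
read(): buf=[_ 57 7], head=1, tail=0, size=2
read(): buf=[_ _ 7], head=2, tail=0, size=1
write(71): buf=[71 _ 7], head=2, tail=1, size=2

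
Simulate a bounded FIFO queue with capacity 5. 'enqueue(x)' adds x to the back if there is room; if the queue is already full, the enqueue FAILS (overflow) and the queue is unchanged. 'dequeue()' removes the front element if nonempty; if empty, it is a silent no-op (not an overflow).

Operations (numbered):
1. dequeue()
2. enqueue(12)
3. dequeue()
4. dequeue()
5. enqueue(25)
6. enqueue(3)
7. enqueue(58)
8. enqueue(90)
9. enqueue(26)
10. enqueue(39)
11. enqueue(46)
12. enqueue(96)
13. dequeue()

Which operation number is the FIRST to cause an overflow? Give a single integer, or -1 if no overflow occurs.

1. dequeue(): empty, no-op, size=0
2. enqueue(12): size=1
3. dequeue(): size=0
4. dequeue(): empty, no-op, size=0
5. enqueue(25): size=1
6. enqueue(3): size=2
7. enqueue(58): size=3
8. enqueue(90): size=4
9. enqueue(26): size=5
10. enqueue(39): size=5=cap → OVERFLOW (fail)
11. enqueue(46): size=5=cap → OVERFLOW (fail)
12. enqueue(96): size=5=cap → OVERFLOW (fail)
13. dequeue(): size=4

Answer: 10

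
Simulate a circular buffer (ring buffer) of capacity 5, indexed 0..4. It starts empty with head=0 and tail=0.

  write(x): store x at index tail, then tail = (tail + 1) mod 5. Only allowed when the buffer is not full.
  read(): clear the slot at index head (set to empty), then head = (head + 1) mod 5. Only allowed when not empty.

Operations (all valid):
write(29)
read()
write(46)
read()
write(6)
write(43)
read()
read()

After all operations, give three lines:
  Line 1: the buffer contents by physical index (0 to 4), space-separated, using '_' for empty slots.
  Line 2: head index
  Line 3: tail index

Answer: _ _ _ _ _
4
4

Derivation:
write(29): buf=[29 _ _ _ _], head=0, tail=1, size=1
read(): buf=[_ _ _ _ _], head=1, tail=1, size=0
write(46): buf=[_ 46 _ _ _], head=1, tail=2, size=1
read(): buf=[_ _ _ _ _], head=2, tail=2, size=0
write(6): buf=[_ _ 6 _ _], head=2, tail=3, size=1
write(43): buf=[_ _ 6 43 _], head=2, tail=4, size=2
read(): buf=[_ _ _ 43 _], head=3, tail=4, size=1
read(): buf=[_ _ _ _ _], head=4, tail=4, size=0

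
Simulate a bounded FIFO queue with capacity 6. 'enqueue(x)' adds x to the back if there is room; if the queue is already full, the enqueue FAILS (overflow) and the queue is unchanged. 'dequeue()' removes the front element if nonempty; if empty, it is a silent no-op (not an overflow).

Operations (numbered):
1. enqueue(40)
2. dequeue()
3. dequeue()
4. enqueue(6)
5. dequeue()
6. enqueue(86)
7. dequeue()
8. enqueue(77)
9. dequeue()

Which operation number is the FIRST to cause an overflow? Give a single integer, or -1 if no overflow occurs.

Answer: -1

Derivation:
1. enqueue(40): size=1
2. dequeue(): size=0
3. dequeue(): empty, no-op, size=0
4. enqueue(6): size=1
5. dequeue(): size=0
6. enqueue(86): size=1
7. dequeue(): size=0
8. enqueue(77): size=1
9. dequeue(): size=0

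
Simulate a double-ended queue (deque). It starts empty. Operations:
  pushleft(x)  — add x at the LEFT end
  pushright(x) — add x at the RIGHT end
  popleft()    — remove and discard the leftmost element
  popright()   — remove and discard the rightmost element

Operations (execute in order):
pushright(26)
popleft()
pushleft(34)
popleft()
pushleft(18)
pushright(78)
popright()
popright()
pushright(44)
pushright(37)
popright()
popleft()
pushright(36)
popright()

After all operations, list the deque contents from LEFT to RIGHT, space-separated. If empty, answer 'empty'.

pushright(26): [26]
popleft(): []
pushleft(34): [34]
popleft(): []
pushleft(18): [18]
pushright(78): [18, 78]
popright(): [18]
popright(): []
pushright(44): [44]
pushright(37): [44, 37]
popright(): [44]
popleft(): []
pushright(36): [36]
popright(): []

Answer: empty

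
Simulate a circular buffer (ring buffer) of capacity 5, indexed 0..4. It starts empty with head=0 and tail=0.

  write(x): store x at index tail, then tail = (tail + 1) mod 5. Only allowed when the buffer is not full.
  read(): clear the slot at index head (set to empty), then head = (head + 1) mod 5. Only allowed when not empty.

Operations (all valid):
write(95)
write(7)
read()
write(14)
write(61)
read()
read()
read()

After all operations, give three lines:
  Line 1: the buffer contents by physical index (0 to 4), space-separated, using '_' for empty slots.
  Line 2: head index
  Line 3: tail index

Answer: _ _ _ _ _
4
4

Derivation:
write(95): buf=[95 _ _ _ _], head=0, tail=1, size=1
write(7): buf=[95 7 _ _ _], head=0, tail=2, size=2
read(): buf=[_ 7 _ _ _], head=1, tail=2, size=1
write(14): buf=[_ 7 14 _ _], head=1, tail=3, size=2
write(61): buf=[_ 7 14 61 _], head=1, tail=4, size=3
read(): buf=[_ _ 14 61 _], head=2, tail=4, size=2
read(): buf=[_ _ _ 61 _], head=3, tail=4, size=1
read(): buf=[_ _ _ _ _], head=4, tail=4, size=0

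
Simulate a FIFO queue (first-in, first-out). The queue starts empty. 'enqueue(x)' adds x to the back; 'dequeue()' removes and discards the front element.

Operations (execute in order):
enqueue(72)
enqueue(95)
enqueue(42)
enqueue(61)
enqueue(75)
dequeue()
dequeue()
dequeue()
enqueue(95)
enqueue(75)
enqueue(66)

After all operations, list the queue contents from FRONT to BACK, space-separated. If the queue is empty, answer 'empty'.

Answer: 61 75 95 75 66

Derivation:
enqueue(72): [72]
enqueue(95): [72, 95]
enqueue(42): [72, 95, 42]
enqueue(61): [72, 95, 42, 61]
enqueue(75): [72, 95, 42, 61, 75]
dequeue(): [95, 42, 61, 75]
dequeue(): [42, 61, 75]
dequeue(): [61, 75]
enqueue(95): [61, 75, 95]
enqueue(75): [61, 75, 95, 75]
enqueue(66): [61, 75, 95, 75, 66]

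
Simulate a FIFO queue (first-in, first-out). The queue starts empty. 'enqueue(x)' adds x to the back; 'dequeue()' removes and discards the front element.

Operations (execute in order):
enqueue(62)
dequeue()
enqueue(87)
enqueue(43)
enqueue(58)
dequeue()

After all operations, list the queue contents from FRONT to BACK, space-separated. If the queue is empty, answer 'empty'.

enqueue(62): [62]
dequeue(): []
enqueue(87): [87]
enqueue(43): [87, 43]
enqueue(58): [87, 43, 58]
dequeue(): [43, 58]

Answer: 43 58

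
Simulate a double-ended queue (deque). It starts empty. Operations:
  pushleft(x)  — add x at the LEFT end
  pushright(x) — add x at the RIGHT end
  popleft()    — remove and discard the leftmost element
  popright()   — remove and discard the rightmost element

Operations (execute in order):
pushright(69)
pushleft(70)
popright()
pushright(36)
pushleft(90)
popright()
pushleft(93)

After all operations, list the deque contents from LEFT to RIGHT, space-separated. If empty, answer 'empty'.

Answer: 93 90 70

Derivation:
pushright(69): [69]
pushleft(70): [70, 69]
popright(): [70]
pushright(36): [70, 36]
pushleft(90): [90, 70, 36]
popright(): [90, 70]
pushleft(93): [93, 90, 70]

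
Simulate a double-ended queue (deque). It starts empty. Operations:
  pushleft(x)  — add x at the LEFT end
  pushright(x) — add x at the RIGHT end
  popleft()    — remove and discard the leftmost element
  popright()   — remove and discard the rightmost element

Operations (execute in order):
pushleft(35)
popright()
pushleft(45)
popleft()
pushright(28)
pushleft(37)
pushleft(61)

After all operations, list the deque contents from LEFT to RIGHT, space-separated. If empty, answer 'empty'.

pushleft(35): [35]
popright(): []
pushleft(45): [45]
popleft(): []
pushright(28): [28]
pushleft(37): [37, 28]
pushleft(61): [61, 37, 28]

Answer: 61 37 28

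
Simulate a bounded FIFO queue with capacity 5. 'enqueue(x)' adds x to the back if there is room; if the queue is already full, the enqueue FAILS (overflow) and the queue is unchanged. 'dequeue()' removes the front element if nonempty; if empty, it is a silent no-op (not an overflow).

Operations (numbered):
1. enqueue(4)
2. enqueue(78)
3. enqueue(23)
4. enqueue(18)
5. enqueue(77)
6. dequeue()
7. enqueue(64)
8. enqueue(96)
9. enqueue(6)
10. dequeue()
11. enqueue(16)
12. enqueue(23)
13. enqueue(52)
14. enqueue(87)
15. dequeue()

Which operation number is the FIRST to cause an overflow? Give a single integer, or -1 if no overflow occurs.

Answer: 8

Derivation:
1. enqueue(4): size=1
2. enqueue(78): size=2
3. enqueue(23): size=3
4. enqueue(18): size=4
5. enqueue(77): size=5
6. dequeue(): size=4
7. enqueue(64): size=5
8. enqueue(96): size=5=cap → OVERFLOW (fail)
9. enqueue(6): size=5=cap → OVERFLOW (fail)
10. dequeue(): size=4
11. enqueue(16): size=5
12. enqueue(23): size=5=cap → OVERFLOW (fail)
13. enqueue(52): size=5=cap → OVERFLOW (fail)
14. enqueue(87): size=5=cap → OVERFLOW (fail)
15. dequeue(): size=4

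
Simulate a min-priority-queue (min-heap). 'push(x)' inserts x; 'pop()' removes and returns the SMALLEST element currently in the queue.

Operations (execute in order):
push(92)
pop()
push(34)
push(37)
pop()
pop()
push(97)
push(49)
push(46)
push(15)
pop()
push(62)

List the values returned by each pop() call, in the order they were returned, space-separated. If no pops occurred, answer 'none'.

Answer: 92 34 37 15

Derivation:
push(92): heap contents = [92]
pop() → 92: heap contents = []
push(34): heap contents = [34]
push(37): heap contents = [34, 37]
pop() → 34: heap contents = [37]
pop() → 37: heap contents = []
push(97): heap contents = [97]
push(49): heap contents = [49, 97]
push(46): heap contents = [46, 49, 97]
push(15): heap contents = [15, 46, 49, 97]
pop() → 15: heap contents = [46, 49, 97]
push(62): heap contents = [46, 49, 62, 97]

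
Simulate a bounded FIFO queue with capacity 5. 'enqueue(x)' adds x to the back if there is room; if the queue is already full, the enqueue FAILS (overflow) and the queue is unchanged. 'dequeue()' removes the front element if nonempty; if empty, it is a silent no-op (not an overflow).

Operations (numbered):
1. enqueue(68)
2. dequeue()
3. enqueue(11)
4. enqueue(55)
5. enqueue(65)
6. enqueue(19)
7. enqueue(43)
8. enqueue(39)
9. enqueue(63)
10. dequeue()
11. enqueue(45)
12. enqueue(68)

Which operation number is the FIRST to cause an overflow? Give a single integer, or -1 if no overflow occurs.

Answer: 8

Derivation:
1. enqueue(68): size=1
2. dequeue(): size=0
3. enqueue(11): size=1
4. enqueue(55): size=2
5. enqueue(65): size=3
6. enqueue(19): size=4
7. enqueue(43): size=5
8. enqueue(39): size=5=cap → OVERFLOW (fail)
9. enqueue(63): size=5=cap → OVERFLOW (fail)
10. dequeue(): size=4
11. enqueue(45): size=5
12. enqueue(68): size=5=cap → OVERFLOW (fail)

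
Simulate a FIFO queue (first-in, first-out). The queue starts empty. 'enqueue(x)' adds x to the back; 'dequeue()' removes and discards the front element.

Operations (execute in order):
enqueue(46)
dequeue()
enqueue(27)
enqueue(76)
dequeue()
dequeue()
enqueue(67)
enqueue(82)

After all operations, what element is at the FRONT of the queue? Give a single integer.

enqueue(46): queue = [46]
dequeue(): queue = []
enqueue(27): queue = [27]
enqueue(76): queue = [27, 76]
dequeue(): queue = [76]
dequeue(): queue = []
enqueue(67): queue = [67]
enqueue(82): queue = [67, 82]

Answer: 67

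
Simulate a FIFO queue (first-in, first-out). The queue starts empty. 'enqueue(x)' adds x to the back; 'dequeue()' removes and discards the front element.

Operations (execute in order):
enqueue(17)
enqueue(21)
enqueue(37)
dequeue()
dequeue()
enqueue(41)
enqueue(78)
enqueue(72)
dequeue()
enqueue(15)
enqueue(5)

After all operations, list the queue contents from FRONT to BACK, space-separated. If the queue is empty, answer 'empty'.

enqueue(17): [17]
enqueue(21): [17, 21]
enqueue(37): [17, 21, 37]
dequeue(): [21, 37]
dequeue(): [37]
enqueue(41): [37, 41]
enqueue(78): [37, 41, 78]
enqueue(72): [37, 41, 78, 72]
dequeue(): [41, 78, 72]
enqueue(15): [41, 78, 72, 15]
enqueue(5): [41, 78, 72, 15, 5]

Answer: 41 78 72 15 5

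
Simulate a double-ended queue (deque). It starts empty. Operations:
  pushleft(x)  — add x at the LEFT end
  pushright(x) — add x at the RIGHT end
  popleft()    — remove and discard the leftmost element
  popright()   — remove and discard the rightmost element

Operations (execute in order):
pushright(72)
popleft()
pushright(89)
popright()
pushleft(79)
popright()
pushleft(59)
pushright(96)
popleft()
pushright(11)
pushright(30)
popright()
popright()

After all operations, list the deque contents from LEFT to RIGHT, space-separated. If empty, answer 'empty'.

Answer: 96

Derivation:
pushright(72): [72]
popleft(): []
pushright(89): [89]
popright(): []
pushleft(79): [79]
popright(): []
pushleft(59): [59]
pushright(96): [59, 96]
popleft(): [96]
pushright(11): [96, 11]
pushright(30): [96, 11, 30]
popright(): [96, 11]
popright(): [96]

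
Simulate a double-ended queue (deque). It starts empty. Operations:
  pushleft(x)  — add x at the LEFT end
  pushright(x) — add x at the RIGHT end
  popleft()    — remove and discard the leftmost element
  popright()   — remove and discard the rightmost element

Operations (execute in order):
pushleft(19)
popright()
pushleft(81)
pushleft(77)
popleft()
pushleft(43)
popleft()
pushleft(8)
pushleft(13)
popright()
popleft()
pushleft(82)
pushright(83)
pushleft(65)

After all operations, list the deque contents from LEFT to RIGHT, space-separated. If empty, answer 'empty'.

Answer: 65 82 8 83

Derivation:
pushleft(19): [19]
popright(): []
pushleft(81): [81]
pushleft(77): [77, 81]
popleft(): [81]
pushleft(43): [43, 81]
popleft(): [81]
pushleft(8): [8, 81]
pushleft(13): [13, 8, 81]
popright(): [13, 8]
popleft(): [8]
pushleft(82): [82, 8]
pushright(83): [82, 8, 83]
pushleft(65): [65, 82, 8, 83]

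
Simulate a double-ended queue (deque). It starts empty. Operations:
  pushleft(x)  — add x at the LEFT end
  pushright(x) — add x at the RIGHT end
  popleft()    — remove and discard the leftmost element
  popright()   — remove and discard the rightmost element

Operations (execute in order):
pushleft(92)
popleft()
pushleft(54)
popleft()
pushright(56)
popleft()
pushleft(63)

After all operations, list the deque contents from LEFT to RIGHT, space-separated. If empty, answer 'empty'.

Answer: 63

Derivation:
pushleft(92): [92]
popleft(): []
pushleft(54): [54]
popleft(): []
pushright(56): [56]
popleft(): []
pushleft(63): [63]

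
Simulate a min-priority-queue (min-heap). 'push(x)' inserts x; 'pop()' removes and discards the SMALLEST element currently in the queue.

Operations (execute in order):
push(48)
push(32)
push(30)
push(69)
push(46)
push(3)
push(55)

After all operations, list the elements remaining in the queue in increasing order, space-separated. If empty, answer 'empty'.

push(48): heap contents = [48]
push(32): heap contents = [32, 48]
push(30): heap contents = [30, 32, 48]
push(69): heap contents = [30, 32, 48, 69]
push(46): heap contents = [30, 32, 46, 48, 69]
push(3): heap contents = [3, 30, 32, 46, 48, 69]
push(55): heap contents = [3, 30, 32, 46, 48, 55, 69]

Answer: 3 30 32 46 48 55 69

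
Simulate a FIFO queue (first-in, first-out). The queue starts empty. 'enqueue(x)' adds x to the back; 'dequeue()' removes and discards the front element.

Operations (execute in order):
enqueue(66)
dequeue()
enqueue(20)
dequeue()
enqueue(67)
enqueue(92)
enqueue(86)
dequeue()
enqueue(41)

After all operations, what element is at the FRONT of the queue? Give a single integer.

Answer: 92

Derivation:
enqueue(66): queue = [66]
dequeue(): queue = []
enqueue(20): queue = [20]
dequeue(): queue = []
enqueue(67): queue = [67]
enqueue(92): queue = [67, 92]
enqueue(86): queue = [67, 92, 86]
dequeue(): queue = [92, 86]
enqueue(41): queue = [92, 86, 41]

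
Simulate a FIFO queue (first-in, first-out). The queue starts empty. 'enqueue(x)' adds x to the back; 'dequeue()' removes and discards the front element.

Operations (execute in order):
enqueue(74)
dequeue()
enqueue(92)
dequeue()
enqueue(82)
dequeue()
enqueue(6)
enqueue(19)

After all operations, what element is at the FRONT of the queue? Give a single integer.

enqueue(74): queue = [74]
dequeue(): queue = []
enqueue(92): queue = [92]
dequeue(): queue = []
enqueue(82): queue = [82]
dequeue(): queue = []
enqueue(6): queue = [6]
enqueue(19): queue = [6, 19]

Answer: 6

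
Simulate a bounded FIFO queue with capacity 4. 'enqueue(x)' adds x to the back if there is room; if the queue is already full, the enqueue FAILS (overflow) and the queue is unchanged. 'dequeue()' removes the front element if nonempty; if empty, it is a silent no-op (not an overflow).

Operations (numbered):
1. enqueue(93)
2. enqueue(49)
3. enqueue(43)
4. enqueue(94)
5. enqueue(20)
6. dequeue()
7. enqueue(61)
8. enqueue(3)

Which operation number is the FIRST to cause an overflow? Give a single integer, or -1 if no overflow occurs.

1. enqueue(93): size=1
2. enqueue(49): size=2
3. enqueue(43): size=3
4. enqueue(94): size=4
5. enqueue(20): size=4=cap → OVERFLOW (fail)
6. dequeue(): size=3
7. enqueue(61): size=4
8. enqueue(3): size=4=cap → OVERFLOW (fail)

Answer: 5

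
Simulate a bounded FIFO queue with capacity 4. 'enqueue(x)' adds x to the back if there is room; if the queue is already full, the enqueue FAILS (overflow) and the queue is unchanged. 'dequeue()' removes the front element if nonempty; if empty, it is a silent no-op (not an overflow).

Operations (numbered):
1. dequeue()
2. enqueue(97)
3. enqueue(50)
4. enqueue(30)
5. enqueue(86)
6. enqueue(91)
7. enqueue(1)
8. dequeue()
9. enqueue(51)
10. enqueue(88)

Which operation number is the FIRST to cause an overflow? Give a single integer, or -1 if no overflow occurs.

1. dequeue(): empty, no-op, size=0
2. enqueue(97): size=1
3. enqueue(50): size=2
4. enqueue(30): size=3
5. enqueue(86): size=4
6. enqueue(91): size=4=cap → OVERFLOW (fail)
7. enqueue(1): size=4=cap → OVERFLOW (fail)
8. dequeue(): size=3
9. enqueue(51): size=4
10. enqueue(88): size=4=cap → OVERFLOW (fail)

Answer: 6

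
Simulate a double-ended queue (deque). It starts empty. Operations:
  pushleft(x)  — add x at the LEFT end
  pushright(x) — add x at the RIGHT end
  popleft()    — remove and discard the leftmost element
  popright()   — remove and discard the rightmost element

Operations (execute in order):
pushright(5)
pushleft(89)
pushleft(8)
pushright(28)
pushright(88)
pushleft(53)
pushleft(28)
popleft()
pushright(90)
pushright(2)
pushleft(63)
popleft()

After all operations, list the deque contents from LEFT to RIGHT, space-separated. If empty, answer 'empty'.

Answer: 53 8 89 5 28 88 90 2

Derivation:
pushright(5): [5]
pushleft(89): [89, 5]
pushleft(8): [8, 89, 5]
pushright(28): [8, 89, 5, 28]
pushright(88): [8, 89, 5, 28, 88]
pushleft(53): [53, 8, 89, 5, 28, 88]
pushleft(28): [28, 53, 8, 89, 5, 28, 88]
popleft(): [53, 8, 89, 5, 28, 88]
pushright(90): [53, 8, 89, 5, 28, 88, 90]
pushright(2): [53, 8, 89, 5, 28, 88, 90, 2]
pushleft(63): [63, 53, 8, 89, 5, 28, 88, 90, 2]
popleft(): [53, 8, 89, 5, 28, 88, 90, 2]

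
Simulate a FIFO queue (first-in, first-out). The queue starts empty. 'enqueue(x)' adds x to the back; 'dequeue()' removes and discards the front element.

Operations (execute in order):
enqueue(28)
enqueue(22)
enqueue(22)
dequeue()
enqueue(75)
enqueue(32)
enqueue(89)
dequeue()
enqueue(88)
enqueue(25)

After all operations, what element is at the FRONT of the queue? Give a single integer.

Answer: 22

Derivation:
enqueue(28): queue = [28]
enqueue(22): queue = [28, 22]
enqueue(22): queue = [28, 22, 22]
dequeue(): queue = [22, 22]
enqueue(75): queue = [22, 22, 75]
enqueue(32): queue = [22, 22, 75, 32]
enqueue(89): queue = [22, 22, 75, 32, 89]
dequeue(): queue = [22, 75, 32, 89]
enqueue(88): queue = [22, 75, 32, 89, 88]
enqueue(25): queue = [22, 75, 32, 89, 88, 25]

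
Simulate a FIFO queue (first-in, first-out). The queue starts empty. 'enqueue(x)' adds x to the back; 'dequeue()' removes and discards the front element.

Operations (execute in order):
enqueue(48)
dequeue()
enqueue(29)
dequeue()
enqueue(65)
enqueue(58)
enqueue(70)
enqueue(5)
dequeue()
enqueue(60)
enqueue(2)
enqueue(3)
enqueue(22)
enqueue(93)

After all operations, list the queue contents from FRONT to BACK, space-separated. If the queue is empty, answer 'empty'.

enqueue(48): [48]
dequeue(): []
enqueue(29): [29]
dequeue(): []
enqueue(65): [65]
enqueue(58): [65, 58]
enqueue(70): [65, 58, 70]
enqueue(5): [65, 58, 70, 5]
dequeue(): [58, 70, 5]
enqueue(60): [58, 70, 5, 60]
enqueue(2): [58, 70, 5, 60, 2]
enqueue(3): [58, 70, 5, 60, 2, 3]
enqueue(22): [58, 70, 5, 60, 2, 3, 22]
enqueue(93): [58, 70, 5, 60, 2, 3, 22, 93]

Answer: 58 70 5 60 2 3 22 93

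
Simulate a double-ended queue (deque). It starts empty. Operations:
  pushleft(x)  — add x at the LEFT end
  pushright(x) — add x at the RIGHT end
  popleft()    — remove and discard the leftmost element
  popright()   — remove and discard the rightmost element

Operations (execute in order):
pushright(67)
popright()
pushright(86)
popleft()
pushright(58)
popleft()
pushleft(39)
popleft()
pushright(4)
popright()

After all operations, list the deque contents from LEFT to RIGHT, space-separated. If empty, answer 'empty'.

Answer: empty

Derivation:
pushright(67): [67]
popright(): []
pushright(86): [86]
popleft(): []
pushright(58): [58]
popleft(): []
pushleft(39): [39]
popleft(): []
pushright(4): [4]
popright(): []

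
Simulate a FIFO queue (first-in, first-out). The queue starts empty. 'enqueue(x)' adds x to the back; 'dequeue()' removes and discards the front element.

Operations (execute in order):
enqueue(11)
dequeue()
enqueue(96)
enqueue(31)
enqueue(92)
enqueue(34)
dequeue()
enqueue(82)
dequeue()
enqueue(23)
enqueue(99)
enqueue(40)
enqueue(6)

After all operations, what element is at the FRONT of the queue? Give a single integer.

enqueue(11): queue = [11]
dequeue(): queue = []
enqueue(96): queue = [96]
enqueue(31): queue = [96, 31]
enqueue(92): queue = [96, 31, 92]
enqueue(34): queue = [96, 31, 92, 34]
dequeue(): queue = [31, 92, 34]
enqueue(82): queue = [31, 92, 34, 82]
dequeue(): queue = [92, 34, 82]
enqueue(23): queue = [92, 34, 82, 23]
enqueue(99): queue = [92, 34, 82, 23, 99]
enqueue(40): queue = [92, 34, 82, 23, 99, 40]
enqueue(6): queue = [92, 34, 82, 23, 99, 40, 6]

Answer: 92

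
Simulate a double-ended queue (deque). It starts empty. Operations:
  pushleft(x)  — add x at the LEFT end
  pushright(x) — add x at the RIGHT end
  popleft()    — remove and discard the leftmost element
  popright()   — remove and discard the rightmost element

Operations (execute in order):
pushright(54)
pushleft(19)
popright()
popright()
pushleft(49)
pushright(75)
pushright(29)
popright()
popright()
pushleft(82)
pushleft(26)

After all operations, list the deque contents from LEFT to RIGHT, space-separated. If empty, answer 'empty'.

Answer: 26 82 49

Derivation:
pushright(54): [54]
pushleft(19): [19, 54]
popright(): [19]
popright(): []
pushleft(49): [49]
pushright(75): [49, 75]
pushright(29): [49, 75, 29]
popright(): [49, 75]
popright(): [49]
pushleft(82): [82, 49]
pushleft(26): [26, 82, 49]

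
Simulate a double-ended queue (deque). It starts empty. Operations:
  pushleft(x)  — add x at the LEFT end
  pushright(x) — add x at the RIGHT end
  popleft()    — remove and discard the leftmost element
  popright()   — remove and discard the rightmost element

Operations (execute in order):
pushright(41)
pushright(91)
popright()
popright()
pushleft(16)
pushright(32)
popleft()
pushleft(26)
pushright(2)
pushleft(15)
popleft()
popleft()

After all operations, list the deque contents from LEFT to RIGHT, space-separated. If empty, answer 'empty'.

Answer: 32 2

Derivation:
pushright(41): [41]
pushright(91): [41, 91]
popright(): [41]
popright(): []
pushleft(16): [16]
pushright(32): [16, 32]
popleft(): [32]
pushleft(26): [26, 32]
pushright(2): [26, 32, 2]
pushleft(15): [15, 26, 32, 2]
popleft(): [26, 32, 2]
popleft(): [32, 2]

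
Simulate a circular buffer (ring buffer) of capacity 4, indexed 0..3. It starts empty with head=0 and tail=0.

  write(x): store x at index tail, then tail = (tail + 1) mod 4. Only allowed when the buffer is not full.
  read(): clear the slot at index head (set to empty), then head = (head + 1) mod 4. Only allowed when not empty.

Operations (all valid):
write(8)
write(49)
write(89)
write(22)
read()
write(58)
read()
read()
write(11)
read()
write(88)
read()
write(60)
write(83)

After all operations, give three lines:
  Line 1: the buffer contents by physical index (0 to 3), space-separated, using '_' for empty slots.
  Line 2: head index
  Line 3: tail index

write(8): buf=[8 _ _ _], head=0, tail=1, size=1
write(49): buf=[8 49 _ _], head=0, tail=2, size=2
write(89): buf=[8 49 89 _], head=0, tail=3, size=3
write(22): buf=[8 49 89 22], head=0, tail=0, size=4
read(): buf=[_ 49 89 22], head=1, tail=0, size=3
write(58): buf=[58 49 89 22], head=1, tail=1, size=4
read(): buf=[58 _ 89 22], head=2, tail=1, size=3
read(): buf=[58 _ _ 22], head=3, tail=1, size=2
write(11): buf=[58 11 _ 22], head=3, tail=2, size=3
read(): buf=[58 11 _ _], head=0, tail=2, size=2
write(88): buf=[58 11 88 _], head=0, tail=3, size=3
read(): buf=[_ 11 88 _], head=1, tail=3, size=2
write(60): buf=[_ 11 88 60], head=1, tail=0, size=3
write(83): buf=[83 11 88 60], head=1, tail=1, size=4

Answer: 83 11 88 60
1
1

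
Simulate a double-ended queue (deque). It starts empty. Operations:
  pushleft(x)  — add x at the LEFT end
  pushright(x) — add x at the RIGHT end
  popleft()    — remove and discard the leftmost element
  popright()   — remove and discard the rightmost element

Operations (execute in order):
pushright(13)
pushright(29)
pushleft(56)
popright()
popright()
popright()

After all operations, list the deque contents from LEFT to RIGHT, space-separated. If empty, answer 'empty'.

pushright(13): [13]
pushright(29): [13, 29]
pushleft(56): [56, 13, 29]
popright(): [56, 13]
popright(): [56]
popright(): []

Answer: empty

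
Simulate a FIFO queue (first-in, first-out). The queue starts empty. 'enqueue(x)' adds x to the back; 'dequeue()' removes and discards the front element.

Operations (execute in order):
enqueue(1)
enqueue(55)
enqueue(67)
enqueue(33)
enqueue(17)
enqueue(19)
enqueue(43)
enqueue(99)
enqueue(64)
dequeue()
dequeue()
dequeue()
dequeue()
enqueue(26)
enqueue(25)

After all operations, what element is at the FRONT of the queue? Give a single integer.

Answer: 17

Derivation:
enqueue(1): queue = [1]
enqueue(55): queue = [1, 55]
enqueue(67): queue = [1, 55, 67]
enqueue(33): queue = [1, 55, 67, 33]
enqueue(17): queue = [1, 55, 67, 33, 17]
enqueue(19): queue = [1, 55, 67, 33, 17, 19]
enqueue(43): queue = [1, 55, 67, 33, 17, 19, 43]
enqueue(99): queue = [1, 55, 67, 33, 17, 19, 43, 99]
enqueue(64): queue = [1, 55, 67, 33, 17, 19, 43, 99, 64]
dequeue(): queue = [55, 67, 33, 17, 19, 43, 99, 64]
dequeue(): queue = [67, 33, 17, 19, 43, 99, 64]
dequeue(): queue = [33, 17, 19, 43, 99, 64]
dequeue(): queue = [17, 19, 43, 99, 64]
enqueue(26): queue = [17, 19, 43, 99, 64, 26]
enqueue(25): queue = [17, 19, 43, 99, 64, 26, 25]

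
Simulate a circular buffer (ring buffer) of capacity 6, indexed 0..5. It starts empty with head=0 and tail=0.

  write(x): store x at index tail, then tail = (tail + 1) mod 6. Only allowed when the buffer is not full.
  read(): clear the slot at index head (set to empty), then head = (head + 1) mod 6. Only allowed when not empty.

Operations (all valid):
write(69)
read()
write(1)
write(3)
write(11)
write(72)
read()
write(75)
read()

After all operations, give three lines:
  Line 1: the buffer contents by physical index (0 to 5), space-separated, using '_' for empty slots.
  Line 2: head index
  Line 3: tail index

write(69): buf=[69 _ _ _ _ _], head=0, tail=1, size=1
read(): buf=[_ _ _ _ _ _], head=1, tail=1, size=0
write(1): buf=[_ 1 _ _ _ _], head=1, tail=2, size=1
write(3): buf=[_ 1 3 _ _ _], head=1, tail=3, size=2
write(11): buf=[_ 1 3 11 _ _], head=1, tail=4, size=3
write(72): buf=[_ 1 3 11 72 _], head=1, tail=5, size=4
read(): buf=[_ _ 3 11 72 _], head=2, tail=5, size=3
write(75): buf=[_ _ 3 11 72 75], head=2, tail=0, size=4
read(): buf=[_ _ _ 11 72 75], head=3, tail=0, size=3

Answer: _ _ _ 11 72 75
3
0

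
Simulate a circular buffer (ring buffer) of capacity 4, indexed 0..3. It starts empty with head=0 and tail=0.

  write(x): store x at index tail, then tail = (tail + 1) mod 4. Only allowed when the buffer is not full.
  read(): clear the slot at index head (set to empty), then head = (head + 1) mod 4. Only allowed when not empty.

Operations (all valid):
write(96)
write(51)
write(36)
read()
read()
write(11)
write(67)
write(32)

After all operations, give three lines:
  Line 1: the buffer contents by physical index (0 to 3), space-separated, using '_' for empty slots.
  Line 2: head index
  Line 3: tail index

write(96): buf=[96 _ _ _], head=0, tail=1, size=1
write(51): buf=[96 51 _ _], head=0, tail=2, size=2
write(36): buf=[96 51 36 _], head=0, tail=3, size=3
read(): buf=[_ 51 36 _], head=1, tail=3, size=2
read(): buf=[_ _ 36 _], head=2, tail=3, size=1
write(11): buf=[_ _ 36 11], head=2, tail=0, size=2
write(67): buf=[67 _ 36 11], head=2, tail=1, size=3
write(32): buf=[67 32 36 11], head=2, tail=2, size=4

Answer: 67 32 36 11
2
2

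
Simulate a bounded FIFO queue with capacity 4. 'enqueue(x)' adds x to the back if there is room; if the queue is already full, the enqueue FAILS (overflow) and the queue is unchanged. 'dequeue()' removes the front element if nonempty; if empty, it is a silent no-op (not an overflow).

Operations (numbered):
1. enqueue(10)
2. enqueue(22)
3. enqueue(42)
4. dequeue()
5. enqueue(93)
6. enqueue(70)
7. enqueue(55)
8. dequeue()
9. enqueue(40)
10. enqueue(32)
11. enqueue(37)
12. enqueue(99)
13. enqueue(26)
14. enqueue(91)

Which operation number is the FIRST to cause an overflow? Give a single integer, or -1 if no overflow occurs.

1. enqueue(10): size=1
2. enqueue(22): size=2
3. enqueue(42): size=3
4. dequeue(): size=2
5. enqueue(93): size=3
6. enqueue(70): size=4
7. enqueue(55): size=4=cap → OVERFLOW (fail)
8. dequeue(): size=3
9. enqueue(40): size=4
10. enqueue(32): size=4=cap → OVERFLOW (fail)
11. enqueue(37): size=4=cap → OVERFLOW (fail)
12. enqueue(99): size=4=cap → OVERFLOW (fail)
13. enqueue(26): size=4=cap → OVERFLOW (fail)
14. enqueue(91): size=4=cap → OVERFLOW (fail)

Answer: 7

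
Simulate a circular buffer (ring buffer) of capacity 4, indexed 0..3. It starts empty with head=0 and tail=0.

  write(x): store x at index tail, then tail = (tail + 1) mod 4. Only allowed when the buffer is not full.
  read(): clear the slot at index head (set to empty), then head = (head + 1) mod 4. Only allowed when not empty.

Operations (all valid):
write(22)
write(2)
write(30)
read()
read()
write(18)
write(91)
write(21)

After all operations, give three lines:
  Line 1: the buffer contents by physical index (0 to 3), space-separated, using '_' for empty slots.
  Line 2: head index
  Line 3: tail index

Answer: 91 21 30 18
2
2

Derivation:
write(22): buf=[22 _ _ _], head=0, tail=1, size=1
write(2): buf=[22 2 _ _], head=0, tail=2, size=2
write(30): buf=[22 2 30 _], head=0, tail=3, size=3
read(): buf=[_ 2 30 _], head=1, tail=3, size=2
read(): buf=[_ _ 30 _], head=2, tail=3, size=1
write(18): buf=[_ _ 30 18], head=2, tail=0, size=2
write(91): buf=[91 _ 30 18], head=2, tail=1, size=3
write(21): buf=[91 21 30 18], head=2, tail=2, size=4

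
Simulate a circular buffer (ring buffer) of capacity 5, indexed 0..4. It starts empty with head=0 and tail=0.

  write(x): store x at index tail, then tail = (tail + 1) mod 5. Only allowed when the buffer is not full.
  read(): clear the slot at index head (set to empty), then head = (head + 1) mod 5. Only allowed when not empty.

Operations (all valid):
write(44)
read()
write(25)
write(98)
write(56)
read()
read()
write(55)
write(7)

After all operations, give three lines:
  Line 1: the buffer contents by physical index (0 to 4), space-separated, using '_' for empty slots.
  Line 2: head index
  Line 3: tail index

Answer: 7 _ _ 56 55
3
1

Derivation:
write(44): buf=[44 _ _ _ _], head=0, tail=1, size=1
read(): buf=[_ _ _ _ _], head=1, tail=1, size=0
write(25): buf=[_ 25 _ _ _], head=1, tail=2, size=1
write(98): buf=[_ 25 98 _ _], head=1, tail=3, size=2
write(56): buf=[_ 25 98 56 _], head=1, tail=4, size=3
read(): buf=[_ _ 98 56 _], head=2, tail=4, size=2
read(): buf=[_ _ _ 56 _], head=3, tail=4, size=1
write(55): buf=[_ _ _ 56 55], head=3, tail=0, size=2
write(7): buf=[7 _ _ 56 55], head=3, tail=1, size=3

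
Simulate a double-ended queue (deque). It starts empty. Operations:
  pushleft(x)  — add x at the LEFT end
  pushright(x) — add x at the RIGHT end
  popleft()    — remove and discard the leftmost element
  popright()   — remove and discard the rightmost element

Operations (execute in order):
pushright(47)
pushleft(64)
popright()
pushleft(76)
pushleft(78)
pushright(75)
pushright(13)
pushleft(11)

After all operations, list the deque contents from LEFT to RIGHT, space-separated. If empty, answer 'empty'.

Answer: 11 78 76 64 75 13

Derivation:
pushright(47): [47]
pushleft(64): [64, 47]
popright(): [64]
pushleft(76): [76, 64]
pushleft(78): [78, 76, 64]
pushright(75): [78, 76, 64, 75]
pushright(13): [78, 76, 64, 75, 13]
pushleft(11): [11, 78, 76, 64, 75, 13]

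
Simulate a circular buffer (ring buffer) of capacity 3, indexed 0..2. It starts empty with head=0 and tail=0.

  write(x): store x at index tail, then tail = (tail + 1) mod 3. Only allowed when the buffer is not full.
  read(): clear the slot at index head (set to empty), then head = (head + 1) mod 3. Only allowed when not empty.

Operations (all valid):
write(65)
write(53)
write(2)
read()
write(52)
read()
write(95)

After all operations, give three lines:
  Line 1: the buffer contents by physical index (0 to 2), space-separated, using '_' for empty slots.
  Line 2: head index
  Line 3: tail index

write(65): buf=[65 _ _], head=0, tail=1, size=1
write(53): buf=[65 53 _], head=0, tail=2, size=2
write(2): buf=[65 53 2], head=0, tail=0, size=3
read(): buf=[_ 53 2], head=1, tail=0, size=2
write(52): buf=[52 53 2], head=1, tail=1, size=3
read(): buf=[52 _ 2], head=2, tail=1, size=2
write(95): buf=[52 95 2], head=2, tail=2, size=3

Answer: 52 95 2
2
2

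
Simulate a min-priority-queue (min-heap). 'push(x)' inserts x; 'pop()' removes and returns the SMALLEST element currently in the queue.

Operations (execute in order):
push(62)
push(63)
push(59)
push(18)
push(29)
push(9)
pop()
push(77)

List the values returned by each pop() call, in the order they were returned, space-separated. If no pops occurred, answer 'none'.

push(62): heap contents = [62]
push(63): heap contents = [62, 63]
push(59): heap contents = [59, 62, 63]
push(18): heap contents = [18, 59, 62, 63]
push(29): heap contents = [18, 29, 59, 62, 63]
push(9): heap contents = [9, 18, 29, 59, 62, 63]
pop() → 9: heap contents = [18, 29, 59, 62, 63]
push(77): heap contents = [18, 29, 59, 62, 63, 77]

Answer: 9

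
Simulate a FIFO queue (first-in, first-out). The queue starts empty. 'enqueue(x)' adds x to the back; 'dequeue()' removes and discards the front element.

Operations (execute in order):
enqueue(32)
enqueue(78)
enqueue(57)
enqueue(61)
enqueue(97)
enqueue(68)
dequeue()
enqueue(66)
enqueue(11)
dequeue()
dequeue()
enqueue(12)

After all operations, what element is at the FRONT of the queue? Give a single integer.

Answer: 61

Derivation:
enqueue(32): queue = [32]
enqueue(78): queue = [32, 78]
enqueue(57): queue = [32, 78, 57]
enqueue(61): queue = [32, 78, 57, 61]
enqueue(97): queue = [32, 78, 57, 61, 97]
enqueue(68): queue = [32, 78, 57, 61, 97, 68]
dequeue(): queue = [78, 57, 61, 97, 68]
enqueue(66): queue = [78, 57, 61, 97, 68, 66]
enqueue(11): queue = [78, 57, 61, 97, 68, 66, 11]
dequeue(): queue = [57, 61, 97, 68, 66, 11]
dequeue(): queue = [61, 97, 68, 66, 11]
enqueue(12): queue = [61, 97, 68, 66, 11, 12]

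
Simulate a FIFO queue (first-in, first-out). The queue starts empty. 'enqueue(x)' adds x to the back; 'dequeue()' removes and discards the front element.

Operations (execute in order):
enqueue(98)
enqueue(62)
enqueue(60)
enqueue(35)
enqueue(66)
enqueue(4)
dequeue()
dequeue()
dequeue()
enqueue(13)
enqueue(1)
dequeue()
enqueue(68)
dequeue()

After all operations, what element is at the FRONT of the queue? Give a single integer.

enqueue(98): queue = [98]
enqueue(62): queue = [98, 62]
enqueue(60): queue = [98, 62, 60]
enqueue(35): queue = [98, 62, 60, 35]
enqueue(66): queue = [98, 62, 60, 35, 66]
enqueue(4): queue = [98, 62, 60, 35, 66, 4]
dequeue(): queue = [62, 60, 35, 66, 4]
dequeue(): queue = [60, 35, 66, 4]
dequeue(): queue = [35, 66, 4]
enqueue(13): queue = [35, 66, 4, 13]
enqueue(1): queue = [35, 66, 4, 13, 1]
dequeue(): queue = [66, 4, 13, 1]
enqueue(68): queue = [66, 4, 13, 1, 68]
dequeue(): queue = [4, 13, 1, 68]

Answer: 4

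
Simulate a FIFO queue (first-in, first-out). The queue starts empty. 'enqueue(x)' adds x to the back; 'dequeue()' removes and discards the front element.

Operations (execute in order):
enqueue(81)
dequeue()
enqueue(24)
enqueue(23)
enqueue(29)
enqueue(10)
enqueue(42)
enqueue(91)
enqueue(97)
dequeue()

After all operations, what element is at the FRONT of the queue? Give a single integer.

enqueue(81): queue = [81]
dequeue(): queue = []
enqueue(24): queue = [24]
enqueue(23): queue = [24, 23]
enqueue(29): queue = [24, 23, 29]
enqueue(10): queue = [24, 23, 29, 10]
enqueue(42): queue = [24, 23, 29, 10, 42]
enqueue(91): queue = [24, 23, 29, 10, 42, 91]
enqueue(97): queue = [24, 23, 29, 10, 42, 91, 97]
dequeue(): queue = [23, 29, 10, 42, 91, 97]

Answer: 23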